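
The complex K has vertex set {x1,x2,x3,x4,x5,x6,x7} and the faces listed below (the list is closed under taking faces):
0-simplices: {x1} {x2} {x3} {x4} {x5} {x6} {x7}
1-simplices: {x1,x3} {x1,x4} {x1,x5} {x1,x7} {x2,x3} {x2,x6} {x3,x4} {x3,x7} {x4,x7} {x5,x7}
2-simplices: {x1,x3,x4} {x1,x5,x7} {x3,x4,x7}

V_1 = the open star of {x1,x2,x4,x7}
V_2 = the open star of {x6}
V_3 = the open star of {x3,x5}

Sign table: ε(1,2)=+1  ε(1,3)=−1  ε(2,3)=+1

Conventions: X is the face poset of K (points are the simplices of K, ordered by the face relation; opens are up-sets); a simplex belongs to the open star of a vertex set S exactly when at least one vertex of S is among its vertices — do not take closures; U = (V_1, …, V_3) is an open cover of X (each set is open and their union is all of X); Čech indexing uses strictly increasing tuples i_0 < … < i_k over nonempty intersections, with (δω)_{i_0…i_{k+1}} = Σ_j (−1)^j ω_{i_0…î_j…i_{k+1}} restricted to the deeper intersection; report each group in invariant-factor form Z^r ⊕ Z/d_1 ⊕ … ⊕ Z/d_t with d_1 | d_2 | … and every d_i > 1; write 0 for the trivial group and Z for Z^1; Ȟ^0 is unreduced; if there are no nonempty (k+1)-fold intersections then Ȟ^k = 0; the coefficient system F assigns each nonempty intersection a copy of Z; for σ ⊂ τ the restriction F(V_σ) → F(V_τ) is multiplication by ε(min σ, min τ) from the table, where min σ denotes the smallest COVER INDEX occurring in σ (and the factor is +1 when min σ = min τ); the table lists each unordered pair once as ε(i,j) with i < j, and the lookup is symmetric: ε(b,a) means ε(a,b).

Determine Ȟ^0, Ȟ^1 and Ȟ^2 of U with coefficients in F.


Ȟ^0 ≅ Z; Ȟ^1 ≅ 0; Ȟ^2 ≅ 0

nonempty overlaps:
  V1={{x1},{x2},{x4},{x7},{x1,x3},{x1,x4},{x1,x5},{x1,x7},{x2,x3},{x2,x6},{x3,x4},{x3,x7},{x4,x7},{x5,x7},{x1,x3,x4},{x1,x5,x7},{x3,x4,x7}} V2={{x6},{x2,x6}} V3={{x3},{x5},{x1,x3},{x1,x5},{x2,x3},{x3,x4},{x3,x7},{x5,x7},{x1,x3,x4},{x1,x5,x7},{x3,x4,x7}}
  V12={{x2,x6}} V13={{x1,x3},{x1,x5},{x2,x3},{x3,x4},{x3,x7},{x5,x7},{x1,x3,x4},{x1,x5,x7},{x3,x4,x7}}
C dims 3,2; δ0: rk 2, SNF 1^2
degree 0: 3−2−0 = 1 → Ȟ^0 ≅ Z
degree 1: 2−0−2 = 0 → Ȟ^1 ≅ 0
degree 2: 0−0−0 = 0 → Ȟ^2 ≅ 0


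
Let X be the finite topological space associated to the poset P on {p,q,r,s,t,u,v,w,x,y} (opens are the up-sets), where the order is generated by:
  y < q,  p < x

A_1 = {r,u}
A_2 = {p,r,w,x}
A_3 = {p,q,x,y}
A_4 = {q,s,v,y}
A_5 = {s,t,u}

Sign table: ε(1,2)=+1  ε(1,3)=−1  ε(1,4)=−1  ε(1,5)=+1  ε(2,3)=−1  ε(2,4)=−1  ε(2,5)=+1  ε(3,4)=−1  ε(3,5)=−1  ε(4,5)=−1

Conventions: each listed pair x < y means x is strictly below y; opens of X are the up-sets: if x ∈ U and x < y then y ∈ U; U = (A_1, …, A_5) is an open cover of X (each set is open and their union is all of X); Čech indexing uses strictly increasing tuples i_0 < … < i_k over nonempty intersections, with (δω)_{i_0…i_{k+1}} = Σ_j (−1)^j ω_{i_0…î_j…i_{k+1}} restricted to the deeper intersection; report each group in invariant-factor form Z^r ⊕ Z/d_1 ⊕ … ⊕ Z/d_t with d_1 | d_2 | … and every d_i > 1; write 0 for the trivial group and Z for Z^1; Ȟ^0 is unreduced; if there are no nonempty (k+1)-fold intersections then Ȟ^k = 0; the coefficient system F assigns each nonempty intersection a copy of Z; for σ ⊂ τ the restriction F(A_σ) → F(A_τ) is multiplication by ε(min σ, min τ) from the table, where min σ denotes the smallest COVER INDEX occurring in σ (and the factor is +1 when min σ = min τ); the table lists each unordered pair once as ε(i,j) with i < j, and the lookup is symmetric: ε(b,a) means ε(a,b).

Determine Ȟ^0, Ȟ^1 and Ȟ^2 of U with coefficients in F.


nonempty intersections:
  A12={r} A15={u} A23={p,x} A34={q,y} A45={s}
C dims 5,5; δ0: rk 5, SNF 1^4·2
Ȟ^0: (5−5)−0=0 ⇒ 0
Ȟ^1: (5−0)−5=0 plus torsion [2] ⇒ Z/2
Ȟ^2: (0−0)−0=0 ⇒ 0

Ȟ^0 = 0, Ȟ^1 = Z/2 and Ȟ^2 = 0


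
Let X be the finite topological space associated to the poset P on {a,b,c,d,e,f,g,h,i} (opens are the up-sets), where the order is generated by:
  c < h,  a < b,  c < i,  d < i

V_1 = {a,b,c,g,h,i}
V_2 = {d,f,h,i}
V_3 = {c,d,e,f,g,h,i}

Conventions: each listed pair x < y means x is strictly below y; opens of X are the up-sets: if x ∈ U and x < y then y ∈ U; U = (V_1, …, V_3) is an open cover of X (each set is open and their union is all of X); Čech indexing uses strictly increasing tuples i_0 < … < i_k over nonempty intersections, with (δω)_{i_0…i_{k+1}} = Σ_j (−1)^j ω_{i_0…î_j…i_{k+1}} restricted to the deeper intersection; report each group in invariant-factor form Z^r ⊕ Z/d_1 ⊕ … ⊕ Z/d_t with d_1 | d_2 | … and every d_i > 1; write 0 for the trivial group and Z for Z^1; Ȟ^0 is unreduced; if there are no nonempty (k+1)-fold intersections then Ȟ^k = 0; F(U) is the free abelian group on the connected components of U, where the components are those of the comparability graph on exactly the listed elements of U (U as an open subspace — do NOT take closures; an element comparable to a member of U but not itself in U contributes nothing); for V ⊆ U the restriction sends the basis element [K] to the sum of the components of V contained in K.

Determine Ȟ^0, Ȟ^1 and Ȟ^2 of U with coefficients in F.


nonempty intersections:
  V12={h,i} V13={c,g,h,i} V23={d,f,h,i}
  V123={h,i}
components per intersection:
  V1: {a,b} {c,h,i} {g}
  V2: {d,i} {f} {h}
  V3: {c,d,h,i} {e} {f} {g}
  V12: {h} {i}
  V13: {c,h,i} {g}
  V23: {d,i} {f} {h}
  V123: {h} {i}
C dims 10,7,2; δ0: rk 5, SNF 1^5; δ1: rk 2, SNF 1^2
Ȟ^0: (10−5)−0=5 ⇒ Z^5
Ȟ^1: (7−2)−5=0 ⇒ 0
Ȟ^2: (2−0)−2=0 ⇒ 0

Ȟ^0(U;F) ≅ Z^5, Ȟ^1(U;F) ≅ 0, Ȟ^2(U;F) ≅ 0


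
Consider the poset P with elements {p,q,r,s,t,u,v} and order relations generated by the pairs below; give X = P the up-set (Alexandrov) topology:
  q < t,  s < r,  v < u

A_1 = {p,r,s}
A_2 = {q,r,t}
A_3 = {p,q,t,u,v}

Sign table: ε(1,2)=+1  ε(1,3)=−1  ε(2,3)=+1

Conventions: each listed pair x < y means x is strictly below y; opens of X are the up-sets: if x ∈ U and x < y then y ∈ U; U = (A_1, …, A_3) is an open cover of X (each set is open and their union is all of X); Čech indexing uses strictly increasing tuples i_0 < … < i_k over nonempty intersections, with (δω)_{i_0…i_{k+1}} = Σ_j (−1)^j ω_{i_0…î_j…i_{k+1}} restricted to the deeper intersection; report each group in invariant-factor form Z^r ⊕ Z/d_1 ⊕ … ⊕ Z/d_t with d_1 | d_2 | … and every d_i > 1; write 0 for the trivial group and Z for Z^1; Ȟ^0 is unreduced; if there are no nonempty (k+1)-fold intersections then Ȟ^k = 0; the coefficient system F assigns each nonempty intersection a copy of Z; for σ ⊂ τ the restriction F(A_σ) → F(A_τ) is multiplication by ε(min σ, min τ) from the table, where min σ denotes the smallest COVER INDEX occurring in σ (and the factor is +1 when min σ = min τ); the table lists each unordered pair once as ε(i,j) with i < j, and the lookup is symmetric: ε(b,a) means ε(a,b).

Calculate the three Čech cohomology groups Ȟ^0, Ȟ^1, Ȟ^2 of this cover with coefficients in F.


Ȟ^0 ≅ 0, Ȟ^1 ≅ Z/2 and Ȟ^2 ≅ 0

nonempty overlaps:
  A12={r} A13={p} A23={q,t}
C dims 3,3; δ0: rk 3, SNF 1^2·2
degree 0: 3−3−0 = 0 → Ȟ^0 ≅ 0
degree 1: 3−0−3 = 0 plus torsion [2] → Ȟ^1 ≅ Z/2
degree 2: 0−0−0 = 0 → Ȟ^2 ≅ 0


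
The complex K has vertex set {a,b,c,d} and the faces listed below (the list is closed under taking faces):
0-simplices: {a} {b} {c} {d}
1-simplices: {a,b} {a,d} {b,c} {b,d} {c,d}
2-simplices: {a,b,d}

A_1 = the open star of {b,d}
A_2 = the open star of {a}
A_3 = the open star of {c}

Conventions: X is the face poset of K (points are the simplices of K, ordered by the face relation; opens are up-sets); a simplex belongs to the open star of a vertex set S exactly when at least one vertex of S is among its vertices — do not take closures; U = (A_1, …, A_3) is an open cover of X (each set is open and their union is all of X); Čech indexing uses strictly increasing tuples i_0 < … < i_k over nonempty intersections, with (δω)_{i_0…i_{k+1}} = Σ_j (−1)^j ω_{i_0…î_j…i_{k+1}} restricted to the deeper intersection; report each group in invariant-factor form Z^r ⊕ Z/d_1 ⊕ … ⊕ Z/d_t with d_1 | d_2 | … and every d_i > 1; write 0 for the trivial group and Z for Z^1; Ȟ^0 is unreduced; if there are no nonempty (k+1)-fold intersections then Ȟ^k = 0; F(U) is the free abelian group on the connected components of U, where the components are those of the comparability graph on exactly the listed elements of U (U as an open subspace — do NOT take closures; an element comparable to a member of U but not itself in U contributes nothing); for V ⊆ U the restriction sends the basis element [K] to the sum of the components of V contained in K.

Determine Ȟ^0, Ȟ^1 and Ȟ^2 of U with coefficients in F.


nonempty overlaps:
  A1={{b},{d},{a,b},{a,d},{b,c},{b,d},{c,d},{a,b,d}} A2={{a},{a,b},{a,d},{a,b,d}} A3={{c},{b,c},{c,d}}
  A12={{a,b},{a,d},{a,b,d}} A13={{b,c},{c,d}}
components per intersection:
  A1: {{b},{d},{a,b},{a,d},{b,c},{b,d},{c,d},{a,b,d}}
  A2: {{a},{a,b},{a,d},{a,b,d}}
  A3: {{c},{b,c},{c,d}}
  A12: {{a,b},{a,d},{a,b,d}}
  A13: {{b,c}} {{c,d}}
C dims 3,3; δ0: rk 2, SNF 1^2
degree 0: 3−2−0 = 1 → Ȟ^0 ≅ Z
degree 1: 3−0−2 = 1 → Ȟ^1 ≅ Z
degree 2: 0−0−0 = 0 → Ȟ^2 ≅ 0

Ȟ^0(U;F) ≅ Z, Ȟ^1(U;F) ≅ Z, Ȟ^2(U;F) ≅ 0


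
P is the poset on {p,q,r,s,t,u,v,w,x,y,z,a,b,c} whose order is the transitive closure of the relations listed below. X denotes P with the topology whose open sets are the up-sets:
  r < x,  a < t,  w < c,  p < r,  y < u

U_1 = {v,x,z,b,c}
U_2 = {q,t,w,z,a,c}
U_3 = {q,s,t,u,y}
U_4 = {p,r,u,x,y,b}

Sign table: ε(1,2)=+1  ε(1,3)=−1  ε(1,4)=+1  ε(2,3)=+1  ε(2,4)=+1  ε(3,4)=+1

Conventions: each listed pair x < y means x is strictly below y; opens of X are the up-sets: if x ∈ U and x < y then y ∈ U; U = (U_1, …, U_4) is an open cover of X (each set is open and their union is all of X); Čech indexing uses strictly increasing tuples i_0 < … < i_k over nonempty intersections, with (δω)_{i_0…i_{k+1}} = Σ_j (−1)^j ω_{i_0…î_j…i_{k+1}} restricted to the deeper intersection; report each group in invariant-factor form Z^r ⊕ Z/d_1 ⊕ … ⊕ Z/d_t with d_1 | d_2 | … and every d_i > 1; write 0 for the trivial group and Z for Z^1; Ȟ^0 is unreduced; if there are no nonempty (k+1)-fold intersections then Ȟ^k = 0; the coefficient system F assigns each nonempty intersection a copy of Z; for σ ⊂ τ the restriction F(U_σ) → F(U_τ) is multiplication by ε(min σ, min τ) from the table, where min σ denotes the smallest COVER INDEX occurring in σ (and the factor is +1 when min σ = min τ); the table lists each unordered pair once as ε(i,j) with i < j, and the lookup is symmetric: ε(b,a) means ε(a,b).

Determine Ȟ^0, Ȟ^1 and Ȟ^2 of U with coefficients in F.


nonempty intersections:
  U12={z,c} U14={x,b} U23={q,t} U34={u,y}
C dims 4,4; δ0: rk 3, SNF 1^3
Ȟ^0: (4−3)−0=1 ⇒ Z
Ȟ^1: (4−0)−3=1 ⇒ Z
Ȟ^2: (0−0)−0=0 ⇒ 0

Ȟ^0 ≅ Z; Ȟ^1 ≅ Z; Ȟ^2 ≅ 0


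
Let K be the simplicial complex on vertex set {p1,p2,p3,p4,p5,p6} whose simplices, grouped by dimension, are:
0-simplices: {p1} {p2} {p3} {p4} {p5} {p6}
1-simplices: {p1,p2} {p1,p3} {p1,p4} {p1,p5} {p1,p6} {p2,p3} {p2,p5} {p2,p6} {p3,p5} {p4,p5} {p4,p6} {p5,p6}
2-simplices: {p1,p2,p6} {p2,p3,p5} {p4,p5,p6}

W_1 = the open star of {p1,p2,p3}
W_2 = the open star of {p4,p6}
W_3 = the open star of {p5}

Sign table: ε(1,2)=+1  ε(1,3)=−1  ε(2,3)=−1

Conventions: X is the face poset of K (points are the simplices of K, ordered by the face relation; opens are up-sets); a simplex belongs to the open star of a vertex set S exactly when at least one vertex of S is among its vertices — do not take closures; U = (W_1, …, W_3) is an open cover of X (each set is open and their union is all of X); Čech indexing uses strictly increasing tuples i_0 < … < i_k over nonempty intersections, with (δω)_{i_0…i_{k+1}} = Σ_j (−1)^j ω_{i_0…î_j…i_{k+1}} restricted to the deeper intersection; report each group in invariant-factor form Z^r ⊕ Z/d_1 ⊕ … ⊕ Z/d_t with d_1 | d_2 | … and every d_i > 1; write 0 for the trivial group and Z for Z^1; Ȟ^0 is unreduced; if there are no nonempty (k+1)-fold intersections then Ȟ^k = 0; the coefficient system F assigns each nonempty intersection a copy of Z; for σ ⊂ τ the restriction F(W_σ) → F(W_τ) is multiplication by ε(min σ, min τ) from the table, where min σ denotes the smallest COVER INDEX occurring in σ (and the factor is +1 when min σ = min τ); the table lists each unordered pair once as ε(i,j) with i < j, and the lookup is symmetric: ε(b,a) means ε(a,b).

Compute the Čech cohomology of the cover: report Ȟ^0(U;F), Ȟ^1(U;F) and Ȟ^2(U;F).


Ȟ^0(U;F) ≅ Z, Ȟ^1(U;F) ≅ Z, Ȟ^2(U;F) ≅ 0

nonempty intersections:
  W1={{p1},{p2},{p3},{p1,p2},{p1,p3},{p1,p4},{p1,p5},{p1,p6},{p2,p3},{p2,p5},{p2,p6},{p3,p5},{p1,p2,p6},{p2,p3,p5}} W2={{p4},{p6},{p1,p4},{p1,p6},{p2,p6},{p4,p5},{p4,p6},{p5,p6},{p1,p2,p6},{p4,p5,p6}} W3={{p5},{p1,p5},{p2,p5},{p3,p5},{p4,p5},{p5,p6},{p2,p3,p5},{p4,p5,p6}}
  W12={{p1,p4},{p1,p6},{p2,p6},{p1,p2,p6}} W13={{p1,p5},{p2,p5},{p3,p5},{p2,p3,p5}} W23={{p4,p5},{p5,p6},{p4,p5,p6}}
C dims 3,3; δ0: rk 2, SNF 1^2
Ȟ^0: (3−2)−0=1 ⇒ Z
Ȟ^1: (3−0)−2=1 ⇒ Z
Ȟ^2: (0−0)−0=0 ⇒ 0


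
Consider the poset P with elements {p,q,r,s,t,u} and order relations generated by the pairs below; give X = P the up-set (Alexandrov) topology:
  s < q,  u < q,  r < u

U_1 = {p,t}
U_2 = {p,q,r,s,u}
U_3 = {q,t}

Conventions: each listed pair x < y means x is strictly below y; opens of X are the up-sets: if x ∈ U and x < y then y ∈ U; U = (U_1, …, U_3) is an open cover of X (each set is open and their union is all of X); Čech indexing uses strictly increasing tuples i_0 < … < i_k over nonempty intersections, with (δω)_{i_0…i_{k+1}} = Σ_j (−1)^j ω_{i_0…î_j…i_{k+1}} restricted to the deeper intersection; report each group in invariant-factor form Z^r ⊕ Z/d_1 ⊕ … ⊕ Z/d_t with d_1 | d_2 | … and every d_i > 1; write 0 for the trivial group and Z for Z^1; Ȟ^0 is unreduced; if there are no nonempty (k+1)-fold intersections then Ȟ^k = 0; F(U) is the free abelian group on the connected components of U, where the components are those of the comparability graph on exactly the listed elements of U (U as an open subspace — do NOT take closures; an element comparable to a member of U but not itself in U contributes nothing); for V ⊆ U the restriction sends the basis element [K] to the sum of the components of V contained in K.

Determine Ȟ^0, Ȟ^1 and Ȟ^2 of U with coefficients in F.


cover nerve:
  U12={p} U13={t} U23={q}
components per intersection:
  U1: {p} {t}
  U2: {p} {q,r,s,u}
  U3: {q} {t}
  U12: {p}
  U13: {t}
  U23: {q}
C dims 6,3; δ0: rk 3, SNF 1^3
Ȟ^0: (6−3)−0=3 ⇒ Z^3
Ȟ^1: (3−0)−3=0 ⇒ 0
Ȟ^2: (0−0)−0=0 ⇒ 0

Ȟ^0 = Z^3,  Ȟ^1 = 0,  Ȟ^2 = 0


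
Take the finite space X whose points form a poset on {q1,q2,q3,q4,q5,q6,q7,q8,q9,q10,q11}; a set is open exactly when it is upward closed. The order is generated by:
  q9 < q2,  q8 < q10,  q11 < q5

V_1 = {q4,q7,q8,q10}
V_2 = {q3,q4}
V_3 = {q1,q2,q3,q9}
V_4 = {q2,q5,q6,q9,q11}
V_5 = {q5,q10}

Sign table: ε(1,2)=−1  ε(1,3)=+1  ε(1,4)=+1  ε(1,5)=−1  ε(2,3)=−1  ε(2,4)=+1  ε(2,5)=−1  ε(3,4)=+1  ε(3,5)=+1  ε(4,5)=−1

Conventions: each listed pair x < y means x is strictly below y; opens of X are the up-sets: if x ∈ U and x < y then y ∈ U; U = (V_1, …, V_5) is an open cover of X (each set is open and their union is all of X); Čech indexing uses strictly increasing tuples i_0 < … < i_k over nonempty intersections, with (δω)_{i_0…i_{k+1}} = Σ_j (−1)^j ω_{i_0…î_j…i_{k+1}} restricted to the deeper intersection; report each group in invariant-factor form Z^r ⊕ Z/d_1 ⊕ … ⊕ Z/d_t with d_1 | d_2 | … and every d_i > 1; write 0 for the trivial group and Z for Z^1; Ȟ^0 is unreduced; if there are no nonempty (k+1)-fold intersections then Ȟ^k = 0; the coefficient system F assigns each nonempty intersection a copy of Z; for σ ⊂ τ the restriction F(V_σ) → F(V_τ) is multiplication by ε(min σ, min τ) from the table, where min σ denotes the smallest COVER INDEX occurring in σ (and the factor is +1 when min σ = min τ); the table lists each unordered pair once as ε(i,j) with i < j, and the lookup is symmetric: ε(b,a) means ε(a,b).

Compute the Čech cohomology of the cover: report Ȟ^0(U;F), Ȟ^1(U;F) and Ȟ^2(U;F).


nerve of the cover:
  V12={q4} V15={q10} V23={q3} V34={q2,q9} V45={q5}
C dims 5,5; δ0: rk 4, SNF 1^4
Ȟ^0 = (5 − 4) − 0 = 1, so Ȟ^0 ≅ Z
Ȟ^1 = (5 − 0) − 4 = 1, so Ȟ^1 ≅ Z
Ȟ^2 = (0 − 0) − 0 = 0, so Ȟ^2 ≅ 0

Ȟ^0(U;F) ≅ Z,  Ȟ^1(U;F) ≅ Z,  Ȟ^2(U;F) ≅ 0


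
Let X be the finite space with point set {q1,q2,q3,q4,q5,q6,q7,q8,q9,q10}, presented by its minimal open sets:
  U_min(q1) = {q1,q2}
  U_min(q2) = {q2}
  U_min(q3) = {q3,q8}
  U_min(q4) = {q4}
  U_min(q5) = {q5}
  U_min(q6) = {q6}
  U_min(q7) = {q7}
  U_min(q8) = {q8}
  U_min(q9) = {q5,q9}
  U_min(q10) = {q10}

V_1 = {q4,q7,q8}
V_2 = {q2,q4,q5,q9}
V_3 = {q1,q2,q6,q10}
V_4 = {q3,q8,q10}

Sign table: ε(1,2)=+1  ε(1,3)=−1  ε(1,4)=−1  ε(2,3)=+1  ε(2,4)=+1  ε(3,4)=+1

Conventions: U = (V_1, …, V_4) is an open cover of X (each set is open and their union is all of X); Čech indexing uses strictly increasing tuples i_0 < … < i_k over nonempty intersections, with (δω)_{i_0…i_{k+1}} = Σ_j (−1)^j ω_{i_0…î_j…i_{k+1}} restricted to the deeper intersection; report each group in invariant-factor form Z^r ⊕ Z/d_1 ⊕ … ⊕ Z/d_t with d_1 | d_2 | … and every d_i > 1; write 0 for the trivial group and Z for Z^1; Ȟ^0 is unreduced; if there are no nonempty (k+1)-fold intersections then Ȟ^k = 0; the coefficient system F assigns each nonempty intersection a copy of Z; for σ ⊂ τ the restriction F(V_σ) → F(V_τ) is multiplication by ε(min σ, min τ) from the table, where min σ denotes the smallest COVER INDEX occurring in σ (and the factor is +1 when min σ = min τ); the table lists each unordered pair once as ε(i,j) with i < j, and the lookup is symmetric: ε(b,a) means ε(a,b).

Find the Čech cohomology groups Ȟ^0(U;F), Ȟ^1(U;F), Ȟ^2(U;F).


Ȟ^0 ≅ 0, Ȟ^1 ≅ Z/2, Ȟ^2 ≅ 0

nerve of the cover:
  V12={q4} V14={q8} V23={q2} V34={q10}
C dims 4,4; δ0: rk 4, SNF 1^3·2
Ȟ^0 = (4 − 4) − 0 = 0, so Ȟ^0 ≅ 0
Ȟ^1 = (4 − 0) − 4 = 0 plus torsion [2], so Ȟ^1 ≅ Z/2
Ȟ^2 = (0 − 0) − 0 = 0, so Ȟ^2 ≅ 0


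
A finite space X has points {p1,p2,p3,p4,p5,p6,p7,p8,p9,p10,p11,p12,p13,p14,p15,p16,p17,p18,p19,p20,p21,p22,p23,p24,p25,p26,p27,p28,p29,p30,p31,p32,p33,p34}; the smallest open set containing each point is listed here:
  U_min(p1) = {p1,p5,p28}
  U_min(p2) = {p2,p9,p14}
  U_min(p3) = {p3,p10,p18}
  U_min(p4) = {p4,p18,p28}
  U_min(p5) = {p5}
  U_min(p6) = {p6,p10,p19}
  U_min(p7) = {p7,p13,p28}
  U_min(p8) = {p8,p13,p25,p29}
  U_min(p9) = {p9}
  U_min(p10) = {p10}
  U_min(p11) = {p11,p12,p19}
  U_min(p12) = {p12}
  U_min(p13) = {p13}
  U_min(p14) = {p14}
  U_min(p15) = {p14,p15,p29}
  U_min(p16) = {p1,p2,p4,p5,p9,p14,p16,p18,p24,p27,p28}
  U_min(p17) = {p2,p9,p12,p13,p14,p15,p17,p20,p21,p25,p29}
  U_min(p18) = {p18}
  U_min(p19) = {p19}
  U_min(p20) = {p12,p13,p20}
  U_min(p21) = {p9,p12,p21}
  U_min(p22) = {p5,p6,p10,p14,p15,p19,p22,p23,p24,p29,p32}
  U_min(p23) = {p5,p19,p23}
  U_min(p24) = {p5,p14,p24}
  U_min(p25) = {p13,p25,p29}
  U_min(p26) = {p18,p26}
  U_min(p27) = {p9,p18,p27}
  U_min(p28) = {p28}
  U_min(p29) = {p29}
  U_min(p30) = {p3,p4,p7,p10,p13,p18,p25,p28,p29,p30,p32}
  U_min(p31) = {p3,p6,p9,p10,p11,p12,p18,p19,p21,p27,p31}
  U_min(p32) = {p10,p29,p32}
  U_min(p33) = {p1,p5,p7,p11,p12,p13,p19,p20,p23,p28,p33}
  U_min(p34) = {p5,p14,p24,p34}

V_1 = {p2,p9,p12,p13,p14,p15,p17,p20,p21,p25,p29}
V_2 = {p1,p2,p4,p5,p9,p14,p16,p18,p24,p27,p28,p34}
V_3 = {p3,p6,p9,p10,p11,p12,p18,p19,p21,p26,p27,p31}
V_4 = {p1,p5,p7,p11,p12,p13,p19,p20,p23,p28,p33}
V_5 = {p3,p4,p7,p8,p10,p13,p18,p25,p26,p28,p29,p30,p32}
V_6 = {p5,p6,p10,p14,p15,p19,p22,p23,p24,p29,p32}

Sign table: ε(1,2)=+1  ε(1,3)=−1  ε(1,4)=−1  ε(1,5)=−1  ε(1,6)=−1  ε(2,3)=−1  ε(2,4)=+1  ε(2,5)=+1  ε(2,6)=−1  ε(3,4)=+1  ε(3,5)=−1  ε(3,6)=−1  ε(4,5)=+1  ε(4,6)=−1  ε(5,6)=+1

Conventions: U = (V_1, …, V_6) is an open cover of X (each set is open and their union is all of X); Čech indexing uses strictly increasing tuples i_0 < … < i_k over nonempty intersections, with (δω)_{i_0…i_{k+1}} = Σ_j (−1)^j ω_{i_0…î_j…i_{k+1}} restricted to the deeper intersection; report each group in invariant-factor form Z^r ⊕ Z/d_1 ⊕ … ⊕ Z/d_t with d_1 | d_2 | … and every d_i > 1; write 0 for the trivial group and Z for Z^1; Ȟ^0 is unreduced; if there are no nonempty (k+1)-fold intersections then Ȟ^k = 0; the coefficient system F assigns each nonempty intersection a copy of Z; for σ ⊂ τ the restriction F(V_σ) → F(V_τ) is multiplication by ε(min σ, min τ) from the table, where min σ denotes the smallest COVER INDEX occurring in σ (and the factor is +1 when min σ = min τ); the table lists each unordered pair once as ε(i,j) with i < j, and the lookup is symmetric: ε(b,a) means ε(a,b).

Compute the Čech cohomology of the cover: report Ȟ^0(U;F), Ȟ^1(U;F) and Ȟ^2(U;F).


Ȟ^0 ≅ 0, Ȟ^1 ≅ Z/2 and Ȟ^2 ≅ Z

cover nerve:
  V12={p2,p9,p14} V13={p9,p12,p21} V14={p12,p13,p20} V15={p13,p25,p29} V16={p14,p15,p29} V23={p9,p18,p27} V24={p1,p5,p28} V25={p4,p18,p28} V26={p5,p14,p24} V34={p11,p12,p19} V35={p3,p10,p18,p26} V36={p6,p10,p19} V45={p7,p13,p28} V46={p5,p19,p23} V56={p10,p29,p32}
  V123={p9} V126={p14} V134={p12} V145={p13} V156={p29} V235={p18} V245={p28} V246={p5} V346={p19} V356={p10}
C dims 6,15,10; δ0: rk 6, SNF 1^5·2; δ1: rk 9, SNF 1^9
Ȟ^0: (6−6)−0=0 ⇒ 0
Ȟ^1: (15−9)−6=0 plus torsion [2] ⇒ Z/2
Ȟ^2: (10−0)−9=1 ⇒ Z


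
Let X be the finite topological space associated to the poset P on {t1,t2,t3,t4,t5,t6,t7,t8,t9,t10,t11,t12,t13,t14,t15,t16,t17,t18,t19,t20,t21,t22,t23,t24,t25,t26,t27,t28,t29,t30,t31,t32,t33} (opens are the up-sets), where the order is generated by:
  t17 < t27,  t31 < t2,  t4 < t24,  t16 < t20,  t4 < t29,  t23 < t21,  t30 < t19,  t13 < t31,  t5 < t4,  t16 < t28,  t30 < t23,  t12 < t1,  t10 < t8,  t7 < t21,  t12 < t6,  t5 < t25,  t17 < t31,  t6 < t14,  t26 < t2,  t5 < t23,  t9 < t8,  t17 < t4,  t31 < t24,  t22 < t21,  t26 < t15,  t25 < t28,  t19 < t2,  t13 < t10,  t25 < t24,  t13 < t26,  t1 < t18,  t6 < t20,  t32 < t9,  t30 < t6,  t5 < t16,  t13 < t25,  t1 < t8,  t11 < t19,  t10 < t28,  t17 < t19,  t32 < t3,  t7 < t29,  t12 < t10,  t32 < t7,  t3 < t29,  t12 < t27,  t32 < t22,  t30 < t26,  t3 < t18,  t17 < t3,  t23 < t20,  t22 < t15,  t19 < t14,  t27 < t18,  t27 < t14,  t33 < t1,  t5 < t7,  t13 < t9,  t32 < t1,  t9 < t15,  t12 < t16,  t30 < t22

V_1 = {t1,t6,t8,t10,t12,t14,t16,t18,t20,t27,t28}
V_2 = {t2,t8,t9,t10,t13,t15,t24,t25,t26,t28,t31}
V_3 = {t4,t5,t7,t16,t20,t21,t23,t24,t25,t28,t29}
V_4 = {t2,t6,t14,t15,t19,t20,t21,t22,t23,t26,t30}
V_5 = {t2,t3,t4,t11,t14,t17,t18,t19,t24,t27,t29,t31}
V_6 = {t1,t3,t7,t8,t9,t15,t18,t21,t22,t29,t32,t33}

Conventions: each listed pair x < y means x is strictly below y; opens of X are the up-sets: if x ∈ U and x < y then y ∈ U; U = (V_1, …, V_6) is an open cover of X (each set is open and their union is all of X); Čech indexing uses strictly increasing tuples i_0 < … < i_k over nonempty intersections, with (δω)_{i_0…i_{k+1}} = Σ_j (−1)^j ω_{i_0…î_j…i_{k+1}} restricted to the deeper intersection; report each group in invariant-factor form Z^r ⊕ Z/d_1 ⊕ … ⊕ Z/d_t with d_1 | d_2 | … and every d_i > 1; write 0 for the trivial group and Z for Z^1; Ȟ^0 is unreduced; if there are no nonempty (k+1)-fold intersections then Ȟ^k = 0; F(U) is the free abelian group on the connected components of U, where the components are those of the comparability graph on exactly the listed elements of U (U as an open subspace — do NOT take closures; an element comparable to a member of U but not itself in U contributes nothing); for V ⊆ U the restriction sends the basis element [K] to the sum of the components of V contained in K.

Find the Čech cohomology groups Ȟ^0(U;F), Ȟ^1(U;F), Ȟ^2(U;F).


nonempty intersections:
  V12={t8,t10,t28} V13={t16,t20,t28} V14={t6,t14,t20} V15={t14,t18,t27} V16={t1,t8,t18} V23={t24,t25,t28} V24={t2,t15,t26} V25={t2,t24,t31} V26={t8,t9,t15} V34={t20,t21,t23} V35={t4,t24,t29} V36={t7,t21,t29} V45={t2,t14,t19} V46={t15,t21,t22} V56={t3,t18,t29}
  V123={t28} V126={t8} V134={t20} V145={t14} V156={t18} V235={t24} V245={t2} V246={t15} V346={t21} V356={t29}
components per intersection:
  V1: {t1,t6,t8,t10,t12,t14,t16,t18,t20,t27,t28}
  V2: {t2,t8,t9,t10,t13,t15,t24,t25,t26,t28,t31}
  V3: {t4,t5,t7,t16,t20,t21,t23,t24,t25,t28,t29}
  V4: {t2,t6,t14,t15,t19,t20,t21,t22,t23,t26,t30}
  V5: {t2,t3,t4,t11,t14,t17,t18,t19,t24,t27,t29,t31}
  V6: {t1,t3,t7,t8,t9,t15,t18,t21,t22,t29,t32,t33}
  V12: {t8,t10,t28}
  V13: {t16,t20,t28}
  V14: {t6,t14,t20}
  V15: {t14,t18,t27}
  V16: {t1,t8,t18}
  V23: {t24,t25,t28}
  V24: {t2,t15,t26}
  V25: {t2,t24,t31}
  V26: {t8,t9,t15}
  V34: {t20,t21,t23}
  V35: {t4,t24,t29}
  V36: {t7,t21,t29}
  V45: {t2,t14,t19}
  V46: {t15,t21,t22}
  V56: {t3,t18,t29}
  V123: {t28}
  V126: {t8}
  V134: {t20}
  V145: {t14}
  V156: {t18}
  V235: {t24}
  V245: {t2}
  V246: {t15}
  V346: {t21}
  V356: {t29}
C dims 6,15,10; δ0: rk 5, SNF 1^5; δ1: rk 10, SNF 1^9·2
Ȟ^0: (6−5)−0=1 ⇒ Z
Ȟ^1: (15−10)−5=0 ⇒ 0
Ȟ^2: (10−0)−10=0 plus torsion [2] ⇒ Z/2

Ȟ^0 ≅ Z,  Ȟ^1 ≅ 0,  Ȟ^2 ≅ Z/2


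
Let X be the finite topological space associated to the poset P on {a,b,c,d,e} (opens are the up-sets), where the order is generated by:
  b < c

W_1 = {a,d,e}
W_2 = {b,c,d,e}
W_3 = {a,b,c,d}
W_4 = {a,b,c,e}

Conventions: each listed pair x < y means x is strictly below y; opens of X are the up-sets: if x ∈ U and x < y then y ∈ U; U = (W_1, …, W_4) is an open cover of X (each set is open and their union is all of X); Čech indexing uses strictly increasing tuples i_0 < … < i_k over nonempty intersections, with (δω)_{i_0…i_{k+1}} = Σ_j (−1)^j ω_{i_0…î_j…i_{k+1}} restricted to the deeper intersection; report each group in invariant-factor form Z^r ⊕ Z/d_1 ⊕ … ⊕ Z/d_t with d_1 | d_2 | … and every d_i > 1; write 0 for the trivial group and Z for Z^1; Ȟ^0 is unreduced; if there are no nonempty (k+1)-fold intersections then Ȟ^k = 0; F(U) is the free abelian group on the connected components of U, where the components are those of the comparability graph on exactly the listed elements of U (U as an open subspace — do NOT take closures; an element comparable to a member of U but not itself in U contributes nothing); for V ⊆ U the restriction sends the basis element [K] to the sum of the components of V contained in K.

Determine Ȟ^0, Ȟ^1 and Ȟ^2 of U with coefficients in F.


nonempty intersections:
  W12={d,e} W13={a,d} W14={a,e} W23={b,c,d} W24={b,c,e} W34={a,b,c}
  W123={d} W124={e} W134={a} W234={b,c}
components per intersection:
  W1: {a} {d} {e}
  W2: {b,c} {d} {e}
  W3: {a} {b,c} {d}
  W4: {a} {b,c} {e}
  W12: {d} {e}
  W13: {a} {d}
  W14: {a} {e}
  W23: {b,c} {d}
  W24: {b,c} {e}
  W34: {a} {b,c}
  W123: {d}
  W124: {e}
  W134: {a}
  W234: {b,c}
C dims 12,12,4; δ0: rk 8, SNF 1^8; δ1: rk 4, SNF 1^4
Ȟ^0: (12−8)−0=4 ⇒ Z^4
Ȟ^1: (12−4)−8=0 ⇒ 0
Ȟ^2: (4−0)−4=0 ⇒ 0

Ȟ^0 = Z^4, Ȟ^1 = 0, Ȟ^2 = 0


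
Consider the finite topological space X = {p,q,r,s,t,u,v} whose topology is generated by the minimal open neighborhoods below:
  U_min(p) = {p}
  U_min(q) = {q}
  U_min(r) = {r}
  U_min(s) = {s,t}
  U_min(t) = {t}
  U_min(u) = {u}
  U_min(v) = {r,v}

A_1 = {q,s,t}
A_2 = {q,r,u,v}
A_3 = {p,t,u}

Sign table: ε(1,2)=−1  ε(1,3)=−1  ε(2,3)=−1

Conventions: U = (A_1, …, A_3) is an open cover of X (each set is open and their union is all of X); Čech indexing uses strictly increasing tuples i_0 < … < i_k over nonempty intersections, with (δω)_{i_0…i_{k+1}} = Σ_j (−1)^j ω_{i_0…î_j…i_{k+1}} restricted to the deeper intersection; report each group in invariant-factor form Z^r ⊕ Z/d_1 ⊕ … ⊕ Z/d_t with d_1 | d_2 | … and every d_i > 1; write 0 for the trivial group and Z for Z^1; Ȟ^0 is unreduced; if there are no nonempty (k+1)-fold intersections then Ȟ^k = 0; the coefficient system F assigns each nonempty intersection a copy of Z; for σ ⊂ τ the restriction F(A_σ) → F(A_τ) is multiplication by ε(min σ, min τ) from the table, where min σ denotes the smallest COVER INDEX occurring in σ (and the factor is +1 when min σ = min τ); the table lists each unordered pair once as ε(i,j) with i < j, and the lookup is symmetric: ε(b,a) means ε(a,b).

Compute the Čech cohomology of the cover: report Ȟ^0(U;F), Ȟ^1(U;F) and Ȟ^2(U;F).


Ȟ^0 ≅ 0, Ȟ^1 ≅ Z/2 and Ȟ^2 ≅ 0

nonempty overlaps:
  A12={q} A13={t} A23={u}
C dims 3,3; δ0: rk 3, SNF 1^2·2
degree 0: 3−3−0 = 0 → Ȟ^0 ≅ 0
degree 1: 3−0−3 = 0 plus torsion [2] → Ȟ^1 ≅ Z/2
degree 2: 0−0−0 = 0 → Ȟ^2 ≅ 0


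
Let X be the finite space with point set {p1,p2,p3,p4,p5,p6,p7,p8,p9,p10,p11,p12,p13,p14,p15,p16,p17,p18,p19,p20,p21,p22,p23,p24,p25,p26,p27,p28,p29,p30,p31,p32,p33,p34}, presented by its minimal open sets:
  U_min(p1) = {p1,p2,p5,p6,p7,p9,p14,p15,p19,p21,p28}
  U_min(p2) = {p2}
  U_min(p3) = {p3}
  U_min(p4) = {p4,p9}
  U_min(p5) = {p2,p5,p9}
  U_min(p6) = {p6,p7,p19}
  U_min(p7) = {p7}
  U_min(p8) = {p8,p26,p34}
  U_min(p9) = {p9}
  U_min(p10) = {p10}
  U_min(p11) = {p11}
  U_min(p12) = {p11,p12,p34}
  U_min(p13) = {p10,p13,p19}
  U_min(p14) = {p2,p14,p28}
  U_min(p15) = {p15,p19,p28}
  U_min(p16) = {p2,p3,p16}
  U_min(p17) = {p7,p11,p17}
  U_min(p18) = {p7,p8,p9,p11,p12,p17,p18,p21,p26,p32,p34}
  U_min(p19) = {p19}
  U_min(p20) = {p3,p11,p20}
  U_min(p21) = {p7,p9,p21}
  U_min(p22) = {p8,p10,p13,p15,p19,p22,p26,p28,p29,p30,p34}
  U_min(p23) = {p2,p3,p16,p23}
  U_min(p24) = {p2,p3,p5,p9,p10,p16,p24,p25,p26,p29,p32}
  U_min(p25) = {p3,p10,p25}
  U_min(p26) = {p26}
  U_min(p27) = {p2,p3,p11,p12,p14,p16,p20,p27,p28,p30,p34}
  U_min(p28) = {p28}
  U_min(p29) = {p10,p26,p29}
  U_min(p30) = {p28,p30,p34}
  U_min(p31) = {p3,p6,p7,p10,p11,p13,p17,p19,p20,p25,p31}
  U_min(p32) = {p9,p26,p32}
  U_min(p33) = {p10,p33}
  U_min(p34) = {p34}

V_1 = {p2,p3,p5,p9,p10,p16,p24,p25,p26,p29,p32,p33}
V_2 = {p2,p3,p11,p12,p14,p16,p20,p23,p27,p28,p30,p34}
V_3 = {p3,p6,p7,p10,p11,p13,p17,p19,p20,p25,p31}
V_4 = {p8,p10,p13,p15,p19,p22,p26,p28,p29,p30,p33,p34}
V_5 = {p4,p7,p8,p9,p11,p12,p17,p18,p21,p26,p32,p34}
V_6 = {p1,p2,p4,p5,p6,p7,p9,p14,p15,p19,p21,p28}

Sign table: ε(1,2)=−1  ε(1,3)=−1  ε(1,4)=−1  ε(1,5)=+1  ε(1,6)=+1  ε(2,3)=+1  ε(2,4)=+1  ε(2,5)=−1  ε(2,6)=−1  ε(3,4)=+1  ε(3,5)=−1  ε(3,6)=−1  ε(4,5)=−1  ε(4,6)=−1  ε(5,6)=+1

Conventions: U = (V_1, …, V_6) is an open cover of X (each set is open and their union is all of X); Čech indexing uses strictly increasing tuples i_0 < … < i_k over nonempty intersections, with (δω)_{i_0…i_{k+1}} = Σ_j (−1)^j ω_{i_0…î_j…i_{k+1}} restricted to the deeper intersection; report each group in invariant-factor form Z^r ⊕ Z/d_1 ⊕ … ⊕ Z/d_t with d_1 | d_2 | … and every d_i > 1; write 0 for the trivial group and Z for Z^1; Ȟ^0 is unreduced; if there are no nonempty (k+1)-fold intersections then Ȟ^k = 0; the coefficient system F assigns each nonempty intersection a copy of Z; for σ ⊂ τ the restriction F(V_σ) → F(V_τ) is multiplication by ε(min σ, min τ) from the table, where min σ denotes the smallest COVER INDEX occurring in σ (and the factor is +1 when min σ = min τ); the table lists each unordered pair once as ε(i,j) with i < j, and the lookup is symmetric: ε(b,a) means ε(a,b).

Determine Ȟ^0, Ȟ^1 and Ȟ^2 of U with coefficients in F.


nonempty overlaps:
  V12={p2,p3,p16} V13={p3,p10,p25} V14={p10,p26,p29,p33} V15={p9,p26,p32} V16={p2,p5,p9} V23={p3,p11,p20} V24={p28,p30,p34} V25={p11,p12,p34} V26={p2,p14,p28} V34={p10,p13,p19} V35={p7,p11,p17} V36={p6,p7,p19} V45={p8,p26,p34} V46={p15,p19,p28} V56={p4,p7,p9,p21}
  V123={p3} V126={p2} V134={p10} V145={p26} V156={p9} V235={p11} V245={p34} V246={p28} V346={p19} V356={p7}
C dims 6,15,10; δ0: rk 5, SNF 1^5; δ1: rk 10, SNF 1^9·2
degree 0: 6−5−0 = 1 → Ȟ^0 ≅ Z
degree 1: 15−10−5 = 0 → Ȟ^1 ≅ 0
degree 2: 10−0−10 = 0 plus torsion [2] → Ȟ^2 ≅ Z/2

Ȟ^0 = Z,  Ȟ^1 = 0,  Ȟ^2 = Z/2


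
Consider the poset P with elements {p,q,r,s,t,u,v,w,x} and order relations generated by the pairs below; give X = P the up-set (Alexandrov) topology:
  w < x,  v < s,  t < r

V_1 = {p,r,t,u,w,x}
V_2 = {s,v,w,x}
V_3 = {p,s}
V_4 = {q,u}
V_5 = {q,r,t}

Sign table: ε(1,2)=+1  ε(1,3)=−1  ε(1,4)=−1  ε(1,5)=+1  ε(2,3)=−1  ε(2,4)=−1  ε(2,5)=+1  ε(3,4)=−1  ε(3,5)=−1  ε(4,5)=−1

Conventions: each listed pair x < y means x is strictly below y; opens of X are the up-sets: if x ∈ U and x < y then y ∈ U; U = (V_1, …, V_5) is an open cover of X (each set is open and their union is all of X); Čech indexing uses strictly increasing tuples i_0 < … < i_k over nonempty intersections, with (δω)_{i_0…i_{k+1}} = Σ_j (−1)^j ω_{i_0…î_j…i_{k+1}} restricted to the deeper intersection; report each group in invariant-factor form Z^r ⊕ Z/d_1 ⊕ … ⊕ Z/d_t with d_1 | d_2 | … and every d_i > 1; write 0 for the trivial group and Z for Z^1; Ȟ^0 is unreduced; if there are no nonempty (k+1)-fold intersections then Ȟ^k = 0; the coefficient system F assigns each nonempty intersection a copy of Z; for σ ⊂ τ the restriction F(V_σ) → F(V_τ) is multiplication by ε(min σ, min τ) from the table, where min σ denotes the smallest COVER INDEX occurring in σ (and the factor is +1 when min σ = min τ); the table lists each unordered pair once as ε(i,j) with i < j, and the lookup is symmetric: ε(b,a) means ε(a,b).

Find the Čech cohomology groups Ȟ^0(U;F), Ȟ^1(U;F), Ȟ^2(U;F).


nerve simplices:
  V12={w,x} V13={p} V14={u} V15={r,t} V23={s} V45={q}
C dims 5,6; δ0: rk 4, SNF 1^4
degree 0: 5−4−0 = 1 → Ȟ^0 ≅ Z
degree 1: 6−0−4 = 2 → Ȟ^1 ≅ Z^2
degree 2: 0−0−0 = 0 → Ȟ^2 ≅ 0

Ȟ^0(U;F) ≅ Z, Ȟ^1(U;F) ≅ Z^2, Ȟ^2(U;F) ≅ 0


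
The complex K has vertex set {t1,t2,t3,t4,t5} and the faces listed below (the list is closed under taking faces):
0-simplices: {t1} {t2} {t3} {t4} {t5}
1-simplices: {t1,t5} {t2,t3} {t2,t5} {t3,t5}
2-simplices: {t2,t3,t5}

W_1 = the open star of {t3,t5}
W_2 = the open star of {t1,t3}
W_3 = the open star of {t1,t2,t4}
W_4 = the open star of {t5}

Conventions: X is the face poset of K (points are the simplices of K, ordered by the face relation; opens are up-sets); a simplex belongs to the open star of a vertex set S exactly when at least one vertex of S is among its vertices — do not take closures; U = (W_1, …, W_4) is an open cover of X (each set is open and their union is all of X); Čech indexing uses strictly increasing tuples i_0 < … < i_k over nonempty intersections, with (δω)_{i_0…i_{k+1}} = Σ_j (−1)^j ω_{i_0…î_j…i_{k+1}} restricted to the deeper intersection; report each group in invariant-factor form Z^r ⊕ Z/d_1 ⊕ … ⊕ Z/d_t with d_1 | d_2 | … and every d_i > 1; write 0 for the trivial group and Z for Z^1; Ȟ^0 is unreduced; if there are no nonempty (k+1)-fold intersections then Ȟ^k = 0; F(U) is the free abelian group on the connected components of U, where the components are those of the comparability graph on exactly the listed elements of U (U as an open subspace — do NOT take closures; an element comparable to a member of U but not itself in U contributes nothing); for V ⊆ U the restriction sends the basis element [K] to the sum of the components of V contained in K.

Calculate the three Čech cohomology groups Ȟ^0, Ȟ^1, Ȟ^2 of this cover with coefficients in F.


Ȟ^0(U;F) ≅ Z^2, Ȟ^1(U;F) ≅ 0 and Ȟ^2(U;F) ≅ 0

nonempty overlaps:
  W1={{t3},{t5},{t1,t5},{t2,t3},{t2,t5},{t3,t5},{t2,t3,t5}} W2={{t1},{t3},{t1,t5},{t2,t3},{t3,t5},{t2,t3,t5}} W3={{t1},{t2},{t4},{t1,t5},{t2,t3},{t2,t5},{t2,t3,t5}} W4={{t5},{t1,t5},{t2,t5},{t3,t5},{t2,t3,t5}}
  W12={{t3},{t1,t5},{t2,t3},{t3,t5},{t2,t3,t5}} W13={{t1,t5},{t2,t3},{t2,t5},{t2,t3,t5}} W14={{t5},{t1,t5},{t2,t5},{t3,t5},{t2,t3,t5}} W23={{t1},{t1,t5},{t2,t3},{t2,t3,t5}} W24={{t1,t5},{t3,t5},{t2,t3,t5}} W34={{t1,t5},{t2,t5},{t2,t3,t5}}
  W123={{t1,t5},{t2,t3},{t2,t3,t5}} W124={{t1,t5},{t3,t5},{t2,t3,t5}} W134={{t1,t5},{t2,t5},{t2,t3,t5}} W234={{t1,t5},{t2,t3,t5}}
  W1234={{t1,t5},{t2,t3,t5}}
components per intersection:
  W1: {{t3},{t5},{t1,t5},{t2,t3},{t2,t5},{t3,t5},{t2,t3,t5}}
  W2: {{t1},{t1,t5}} {{t3},{t2,t3},{t3,t5},{t2,t3,t5}}
  W3: {{t1},{t1,t5}} {{t2},{t2,t3},{t2,t5},{t2,t3,t5}} {{t4}}
  W4: {{t5},{t1,t5},{t2,t5},{t3,t5},{t2,t3,t5}}
  W12: {{t3},{t2,t3},{t3,t5},{t2,t3,t5}} {{t1,t5}}
  W13: {{t1,t5}} {{t2,t3},{t2,t5},{t2,t3,t5}}
  W14: {{t5},{t1,t5},{t2,t5},{t3,t5},{t2,t3,t5}}
  W23: {{t1},{t1,t5}} {{t2,t3},{t2,t3,t5}}
  W24: {{t1,t5}} {{t3,t5},{t2,t3,t5}}
  W34: {{t1,t5}} {{t2,t5},{t2,t3,t5}}
  W123: {{t1,t5}} {{t2,t3},{t2,t3,t5}}
  W124: {{t1,t5}} {{t3,t5},{t2,t3,t5}}
  W134: {{t1,t5}} {{t2,t5},{t2,t3,t5}}
  W234: {{t1,t5}} {{t2,t3,t5}}
  W1234: {{t1,t5}} {{t2,t3,t5}}
C dims 7,11,8,2; δ0: rk 5, SNF 1^5; δ1: rk 6, SNF 1^6; δ2: rk 2, SNF 1^2
degree 0: 7−5−0 = 2 → Ȟ^0 ≅ Z^2
degree 1: 11−6−5 = 0 → Ȟ^1 ≅ 0
degree 2: 8−2−6 = 0 → Ȟ^2 ≅ 0


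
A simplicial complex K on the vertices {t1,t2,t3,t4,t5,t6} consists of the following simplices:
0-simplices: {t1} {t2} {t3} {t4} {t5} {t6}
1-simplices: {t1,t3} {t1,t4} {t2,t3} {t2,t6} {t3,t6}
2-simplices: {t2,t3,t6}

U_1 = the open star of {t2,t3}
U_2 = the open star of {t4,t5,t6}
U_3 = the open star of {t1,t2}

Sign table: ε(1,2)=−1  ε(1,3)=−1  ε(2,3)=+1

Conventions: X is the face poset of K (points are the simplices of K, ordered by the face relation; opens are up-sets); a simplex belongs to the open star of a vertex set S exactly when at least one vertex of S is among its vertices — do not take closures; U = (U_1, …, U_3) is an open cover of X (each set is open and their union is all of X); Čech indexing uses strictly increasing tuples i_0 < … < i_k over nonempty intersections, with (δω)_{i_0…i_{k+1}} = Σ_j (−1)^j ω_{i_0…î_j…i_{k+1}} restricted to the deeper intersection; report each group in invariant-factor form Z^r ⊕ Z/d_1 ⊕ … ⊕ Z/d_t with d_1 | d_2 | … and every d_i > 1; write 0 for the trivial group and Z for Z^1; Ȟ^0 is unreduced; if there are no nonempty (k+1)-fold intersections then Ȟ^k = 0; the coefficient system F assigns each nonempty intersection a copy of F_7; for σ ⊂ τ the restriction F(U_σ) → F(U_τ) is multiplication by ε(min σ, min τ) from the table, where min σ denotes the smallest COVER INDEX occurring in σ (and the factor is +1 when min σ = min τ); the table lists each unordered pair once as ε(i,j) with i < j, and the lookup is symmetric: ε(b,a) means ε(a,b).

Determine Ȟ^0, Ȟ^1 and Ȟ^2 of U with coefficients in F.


Ȟ^0 = Z/7, Ȟ^1 = 0 and Ȟ^2 = 0

nerve simplices:
  U1={{t2},{t3},{t1,t3},{t2,t3},{t2,t6},{t3,t6},{t2,t3,t6}} U2={{t4},{t5},{t6},{t1,t4},{t2,t6},{t3,t6},{t2,t3,t6}} U3={{t1},{t2},{t1,t3},{t1,t4},{t2,t3},{t2,t6},{t2,t3,t6}}
  U12={{t2,t6},{t3,t6},{t2,t3,t6}} U13={{t2},{t1,t3},{t2,t3},{t2,t6},{t2,t3,t6}} U23={{t1,t4},{t2,t6},{t2,t3,t6}}
  U123={{t2,t6},{t2,t3,t6}}
C dims 3,3,1; δ0: rk_F7 2; δ1: rk_F7 1
degree 0: 3−2−0 = 1 → Ȟ^0 ≅ Z/7
degree 1: 3−1−2 = 0 → Ȟ^1 ≅ 0
degree 2: 1−0−1 = 0 → Ȟ^2 ≅ 0


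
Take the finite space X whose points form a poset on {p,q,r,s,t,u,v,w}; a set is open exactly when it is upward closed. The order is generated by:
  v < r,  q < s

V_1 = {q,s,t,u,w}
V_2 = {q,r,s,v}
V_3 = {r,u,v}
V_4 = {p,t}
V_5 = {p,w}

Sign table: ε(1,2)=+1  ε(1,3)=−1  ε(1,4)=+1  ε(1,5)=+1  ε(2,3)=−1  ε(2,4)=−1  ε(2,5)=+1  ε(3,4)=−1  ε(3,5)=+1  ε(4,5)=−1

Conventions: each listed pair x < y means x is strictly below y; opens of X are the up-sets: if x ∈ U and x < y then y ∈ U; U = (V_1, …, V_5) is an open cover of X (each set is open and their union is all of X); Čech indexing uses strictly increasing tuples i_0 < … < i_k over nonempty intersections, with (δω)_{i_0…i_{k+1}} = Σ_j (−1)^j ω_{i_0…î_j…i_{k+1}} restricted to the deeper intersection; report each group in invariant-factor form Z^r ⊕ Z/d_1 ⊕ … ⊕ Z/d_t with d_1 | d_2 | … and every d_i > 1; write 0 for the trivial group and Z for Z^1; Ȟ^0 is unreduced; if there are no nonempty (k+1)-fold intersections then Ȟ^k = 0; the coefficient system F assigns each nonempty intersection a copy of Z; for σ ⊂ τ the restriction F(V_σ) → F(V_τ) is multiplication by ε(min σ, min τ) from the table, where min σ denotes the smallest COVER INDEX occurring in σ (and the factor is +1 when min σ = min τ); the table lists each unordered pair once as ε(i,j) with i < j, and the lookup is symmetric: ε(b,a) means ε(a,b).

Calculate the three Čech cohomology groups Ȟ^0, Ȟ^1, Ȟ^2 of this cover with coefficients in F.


Ȟ^0 = 0; Ȟ^1 = Z ⊕ Z/2; Ȟ^2 = 0

nonempty overlaps:
  V12={q,s} V13={u} V14={t} V15={w} V23={r,v} V45={p}
C dims 5,6; δ0: rk 5, SNF 1^4·2
degree 0: 5−5−0 = 0 → Ȟ^0 ≅ 0
degree 1: 6−0−5 = 1 plus torsion [2] → Ȟ^1 ≅ Z ⊕ Z/2
degree 2: 0−0−0 = 0 → Ȟ^2 ≅ 0
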